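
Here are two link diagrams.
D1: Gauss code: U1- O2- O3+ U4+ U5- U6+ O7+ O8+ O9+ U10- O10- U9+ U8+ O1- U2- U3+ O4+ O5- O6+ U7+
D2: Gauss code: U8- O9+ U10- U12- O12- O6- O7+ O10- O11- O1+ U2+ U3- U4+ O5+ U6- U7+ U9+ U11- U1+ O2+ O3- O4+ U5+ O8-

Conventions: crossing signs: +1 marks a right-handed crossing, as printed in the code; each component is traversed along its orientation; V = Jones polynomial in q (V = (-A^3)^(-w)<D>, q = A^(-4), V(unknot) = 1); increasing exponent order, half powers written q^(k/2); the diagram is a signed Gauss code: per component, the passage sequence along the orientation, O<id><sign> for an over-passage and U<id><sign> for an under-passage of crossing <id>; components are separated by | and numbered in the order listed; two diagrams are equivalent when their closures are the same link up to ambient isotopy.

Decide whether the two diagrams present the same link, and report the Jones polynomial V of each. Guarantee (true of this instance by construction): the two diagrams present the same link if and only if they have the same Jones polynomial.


equivalent: no
V(D1) = 1  (w +2, c 10, <D> = A^6)
D2 (bracket -A^-16 + A^-12 + A^-4; 12 crossings at w = 0): V = q + q^3 - q^4
why: 2 classes among 2 diagrams; unequal V(q) rules out equality


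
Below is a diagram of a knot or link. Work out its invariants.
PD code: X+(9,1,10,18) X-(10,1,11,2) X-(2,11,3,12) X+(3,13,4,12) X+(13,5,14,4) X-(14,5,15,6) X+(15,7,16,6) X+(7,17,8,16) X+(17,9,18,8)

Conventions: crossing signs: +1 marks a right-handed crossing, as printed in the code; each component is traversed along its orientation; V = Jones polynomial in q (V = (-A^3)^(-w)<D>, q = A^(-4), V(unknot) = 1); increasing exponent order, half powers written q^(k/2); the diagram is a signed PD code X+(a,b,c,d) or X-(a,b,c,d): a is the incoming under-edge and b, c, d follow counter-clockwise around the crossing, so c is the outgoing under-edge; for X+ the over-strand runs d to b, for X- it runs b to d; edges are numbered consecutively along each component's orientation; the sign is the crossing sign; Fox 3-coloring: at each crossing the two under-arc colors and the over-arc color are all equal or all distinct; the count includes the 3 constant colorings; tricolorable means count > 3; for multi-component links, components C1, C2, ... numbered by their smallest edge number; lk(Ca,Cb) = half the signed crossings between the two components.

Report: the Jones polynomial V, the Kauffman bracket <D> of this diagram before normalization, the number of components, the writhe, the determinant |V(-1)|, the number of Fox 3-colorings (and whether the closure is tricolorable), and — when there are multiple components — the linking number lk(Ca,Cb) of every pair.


V(q) = q + q^3 - q^4
bracket: A^-7 - A^-3 - A^5, w = +3
1 component, writhe +3, over 9 crossings
det 3, colorings 9 of 3^9 — tricolorable
observation: V spans 3 powers of q: at least 3 crossings in any diagram


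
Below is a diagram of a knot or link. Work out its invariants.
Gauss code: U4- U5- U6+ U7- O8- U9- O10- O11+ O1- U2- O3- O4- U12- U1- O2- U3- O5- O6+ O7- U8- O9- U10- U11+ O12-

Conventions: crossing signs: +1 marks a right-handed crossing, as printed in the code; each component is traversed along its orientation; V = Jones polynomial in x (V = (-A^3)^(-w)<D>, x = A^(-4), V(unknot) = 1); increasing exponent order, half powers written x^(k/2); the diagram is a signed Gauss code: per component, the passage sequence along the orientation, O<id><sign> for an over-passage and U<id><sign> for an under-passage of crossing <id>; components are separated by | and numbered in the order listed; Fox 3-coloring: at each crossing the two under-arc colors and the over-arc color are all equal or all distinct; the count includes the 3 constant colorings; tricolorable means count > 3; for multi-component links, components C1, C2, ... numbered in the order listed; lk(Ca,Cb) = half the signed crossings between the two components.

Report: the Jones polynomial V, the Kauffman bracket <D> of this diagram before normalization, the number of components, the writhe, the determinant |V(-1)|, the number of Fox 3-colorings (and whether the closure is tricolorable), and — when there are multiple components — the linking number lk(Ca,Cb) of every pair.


V(x) = -x^-8 + x^-5 + x^-3
bracket: A^-12 + A^-4 - A^8, w = -8
1 component, writhe -8, over 12 crossings
det 3, colorings 9 of 3^12 — tricolorable
observation: |V(-1)| = 3: so tricolorable, since 3 divides 3


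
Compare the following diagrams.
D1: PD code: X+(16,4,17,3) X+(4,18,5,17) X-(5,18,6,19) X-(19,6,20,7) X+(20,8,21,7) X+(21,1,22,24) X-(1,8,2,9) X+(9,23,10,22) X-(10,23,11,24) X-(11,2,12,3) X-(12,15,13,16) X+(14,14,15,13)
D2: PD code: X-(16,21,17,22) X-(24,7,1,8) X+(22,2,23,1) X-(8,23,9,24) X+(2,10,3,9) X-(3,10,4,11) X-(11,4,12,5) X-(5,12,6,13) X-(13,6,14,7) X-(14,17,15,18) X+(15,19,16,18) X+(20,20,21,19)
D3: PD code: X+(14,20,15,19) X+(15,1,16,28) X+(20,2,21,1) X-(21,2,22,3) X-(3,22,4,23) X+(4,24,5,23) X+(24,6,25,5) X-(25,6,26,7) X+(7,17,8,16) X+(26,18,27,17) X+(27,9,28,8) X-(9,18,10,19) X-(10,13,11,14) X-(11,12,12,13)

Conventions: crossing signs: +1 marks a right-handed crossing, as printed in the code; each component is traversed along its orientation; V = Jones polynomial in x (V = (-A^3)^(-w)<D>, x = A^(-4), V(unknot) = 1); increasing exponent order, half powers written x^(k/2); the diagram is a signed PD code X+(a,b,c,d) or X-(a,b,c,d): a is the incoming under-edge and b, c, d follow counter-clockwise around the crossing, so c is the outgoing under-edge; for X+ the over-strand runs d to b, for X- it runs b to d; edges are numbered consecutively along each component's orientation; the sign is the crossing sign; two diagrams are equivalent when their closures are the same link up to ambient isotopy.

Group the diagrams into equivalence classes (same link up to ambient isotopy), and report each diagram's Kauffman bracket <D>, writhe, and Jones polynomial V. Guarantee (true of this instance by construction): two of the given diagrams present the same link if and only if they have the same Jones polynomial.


equivalence classes: {D1} | {D2} | {D3}
D1 (bracket 1; 12 crossings at w = 0): V = 1
D2 (bracket A^-8 - A^-4 + 2 - A^4 + A^8 - A^12; 12 crossings at w = -4): V = -x^-6 + x^-5 - x^-4 + 2x^-3 - x^-2 + x^-1
V(D3) = x + x^3 - x^4  (w +2, c 14, <D> = -A^-10 + A^-6 + A^2)
observation: 3 classes among 3 diagrams; unequal V(x) rules out equality


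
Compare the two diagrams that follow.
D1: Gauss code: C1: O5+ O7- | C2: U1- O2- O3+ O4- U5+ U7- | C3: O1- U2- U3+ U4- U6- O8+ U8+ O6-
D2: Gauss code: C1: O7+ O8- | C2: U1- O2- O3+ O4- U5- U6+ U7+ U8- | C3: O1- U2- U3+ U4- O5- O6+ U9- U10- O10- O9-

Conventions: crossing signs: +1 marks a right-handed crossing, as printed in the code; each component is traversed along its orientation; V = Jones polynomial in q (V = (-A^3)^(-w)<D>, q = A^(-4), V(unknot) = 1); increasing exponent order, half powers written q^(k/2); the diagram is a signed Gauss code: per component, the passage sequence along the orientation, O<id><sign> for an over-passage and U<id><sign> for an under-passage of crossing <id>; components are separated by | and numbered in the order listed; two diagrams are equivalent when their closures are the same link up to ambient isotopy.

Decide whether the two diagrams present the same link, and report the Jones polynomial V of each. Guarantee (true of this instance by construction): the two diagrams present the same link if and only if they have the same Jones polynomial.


equivalent: yes
V(D1) = q^-3 + q^-2 + q^-1 + 1  (w -2, c 8, <D> = A^-6 + A^-2 + A^2 + A^6)
D2 (bracket A^-12 + A^-8 + A^-4 + 1; 10 crossings at w = -4): V = q^-3 + q^-2 + q^-1 + 1
why: Reidemeister moves carry D1 (8 crossings) to D2 (10)


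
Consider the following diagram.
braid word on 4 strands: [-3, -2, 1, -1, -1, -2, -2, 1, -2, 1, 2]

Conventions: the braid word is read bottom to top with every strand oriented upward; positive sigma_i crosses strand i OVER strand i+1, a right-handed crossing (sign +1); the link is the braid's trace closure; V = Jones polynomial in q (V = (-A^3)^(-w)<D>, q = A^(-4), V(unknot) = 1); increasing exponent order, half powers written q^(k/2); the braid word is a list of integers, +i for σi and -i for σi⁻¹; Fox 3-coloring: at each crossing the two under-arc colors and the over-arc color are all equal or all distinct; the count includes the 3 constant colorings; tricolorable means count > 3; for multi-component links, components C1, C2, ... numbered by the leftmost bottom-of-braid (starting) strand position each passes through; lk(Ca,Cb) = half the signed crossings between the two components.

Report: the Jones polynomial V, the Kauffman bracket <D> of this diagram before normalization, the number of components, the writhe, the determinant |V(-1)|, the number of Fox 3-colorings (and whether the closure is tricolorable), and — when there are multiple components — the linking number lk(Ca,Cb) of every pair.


V(q) = -q^-4 + q^-3 + q^-1
bracket: -A^-5 - A^3 + A^7, w = -3
1 component, writhe -3, over 11 crossings
det 3, colorings 9 of 3^11 — tricolorable
observation: the word shrinks to σ3⁻¹ σ2⁻¹ σ1⁻¹ σ2⁻¹ σ2⁻¹ σ1 σ2⁻¹ σ1 σ2 after cancelling


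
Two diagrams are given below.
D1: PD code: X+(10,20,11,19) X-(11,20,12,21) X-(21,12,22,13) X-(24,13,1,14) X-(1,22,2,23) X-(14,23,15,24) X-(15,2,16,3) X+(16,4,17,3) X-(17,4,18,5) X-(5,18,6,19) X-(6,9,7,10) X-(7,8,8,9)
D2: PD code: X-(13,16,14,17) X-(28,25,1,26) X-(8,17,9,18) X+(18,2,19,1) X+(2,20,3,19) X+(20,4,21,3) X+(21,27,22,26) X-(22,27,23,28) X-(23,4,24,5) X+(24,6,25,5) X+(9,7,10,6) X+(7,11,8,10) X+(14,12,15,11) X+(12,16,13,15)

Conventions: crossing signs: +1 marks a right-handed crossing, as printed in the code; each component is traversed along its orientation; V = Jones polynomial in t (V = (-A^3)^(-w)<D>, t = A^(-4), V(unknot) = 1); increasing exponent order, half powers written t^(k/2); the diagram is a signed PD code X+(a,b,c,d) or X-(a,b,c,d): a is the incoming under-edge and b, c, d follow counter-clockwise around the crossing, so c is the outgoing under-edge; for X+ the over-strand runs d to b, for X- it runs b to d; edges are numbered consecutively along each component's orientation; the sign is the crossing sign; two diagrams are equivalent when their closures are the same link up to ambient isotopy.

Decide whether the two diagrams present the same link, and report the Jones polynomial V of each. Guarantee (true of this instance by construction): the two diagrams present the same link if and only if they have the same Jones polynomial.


equivalent: no
V(D1) = -t^-7 + t^-6 - t^-5 + t^-4 + t^-2  (w -8, c 12, <D> = A^-16 + A^-8 - A^-4 + 1 - A^4)
V(D2) = t + t^3 - t^4  [14 crossings, <D> = -A^-4 + 1 + A^8, w = +4]
key observation: 2 classes among 2 diagrams; unequal V(t) rules out equality


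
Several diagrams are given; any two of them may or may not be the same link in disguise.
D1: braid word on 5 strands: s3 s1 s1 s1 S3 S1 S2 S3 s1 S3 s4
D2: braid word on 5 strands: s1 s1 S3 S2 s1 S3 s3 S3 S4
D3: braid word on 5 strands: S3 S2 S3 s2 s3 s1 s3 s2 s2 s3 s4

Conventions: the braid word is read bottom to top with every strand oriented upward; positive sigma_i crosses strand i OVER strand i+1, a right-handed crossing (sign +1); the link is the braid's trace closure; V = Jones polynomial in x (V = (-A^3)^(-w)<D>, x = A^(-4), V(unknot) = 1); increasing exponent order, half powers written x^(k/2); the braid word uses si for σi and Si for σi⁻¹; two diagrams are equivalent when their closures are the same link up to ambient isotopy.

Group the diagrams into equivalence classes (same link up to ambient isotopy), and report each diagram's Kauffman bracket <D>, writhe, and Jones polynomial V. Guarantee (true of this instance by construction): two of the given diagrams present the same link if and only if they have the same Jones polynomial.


equivalence classes: {D1, D2} | {D3}
D1 (bracket -A^-11 + A^-7 - A^-3 + 2A + A^9; 11 crossings at w = +1): V = -x^(-3/2) - 2x^(1/2) + x^(3/2) - x^(5/2) + x^(7/2)
D2 (bracket -A^-17 + A^-13 - A^-9 + 2A^-5 + A^3; 9 crossings at w = -1): V = -x^(-3/2) - 2x^(1/2) + x^(3/2) - x^(5/2) + x^(7/2)
V(D3) = -x^(1/2) + x^(3/2) - x^(5/2) - x^(9/2)  (w +5, c 11, <D> = A^-3 + A^5 - A^9 + A^13)
observation: comparing 3 Jones polynomials yields 2 groups


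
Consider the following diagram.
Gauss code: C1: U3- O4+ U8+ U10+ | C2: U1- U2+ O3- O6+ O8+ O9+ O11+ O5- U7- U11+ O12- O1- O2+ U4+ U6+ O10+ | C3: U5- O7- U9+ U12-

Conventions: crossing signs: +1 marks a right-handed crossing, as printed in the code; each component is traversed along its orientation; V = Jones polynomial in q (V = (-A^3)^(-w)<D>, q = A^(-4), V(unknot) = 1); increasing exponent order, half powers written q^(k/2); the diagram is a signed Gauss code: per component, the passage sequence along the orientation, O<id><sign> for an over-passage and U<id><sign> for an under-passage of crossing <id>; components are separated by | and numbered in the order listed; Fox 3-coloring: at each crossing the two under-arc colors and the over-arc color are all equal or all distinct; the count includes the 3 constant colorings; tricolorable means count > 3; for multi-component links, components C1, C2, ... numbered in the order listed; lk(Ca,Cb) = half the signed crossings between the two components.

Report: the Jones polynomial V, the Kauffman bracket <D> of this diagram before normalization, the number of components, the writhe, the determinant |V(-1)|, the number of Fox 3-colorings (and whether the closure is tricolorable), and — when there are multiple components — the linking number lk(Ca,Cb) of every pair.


V = q^-2 + 2 + q^2
<D> = A^-2 + 2A^6 + A^14 (w = +2)
3 components over 12 crossings, w = +2
lk(C1,C2): +1
lk(C1,C3) = 0
linking number lk(C2,C3) = -1
3 Fox colorings among 3^12, |V(-1)| = 4: not tricolorable
why: V is palindromic (span 4, det 4): q -> 1/q fixes it; necessary, not sufficient, for amphichirality


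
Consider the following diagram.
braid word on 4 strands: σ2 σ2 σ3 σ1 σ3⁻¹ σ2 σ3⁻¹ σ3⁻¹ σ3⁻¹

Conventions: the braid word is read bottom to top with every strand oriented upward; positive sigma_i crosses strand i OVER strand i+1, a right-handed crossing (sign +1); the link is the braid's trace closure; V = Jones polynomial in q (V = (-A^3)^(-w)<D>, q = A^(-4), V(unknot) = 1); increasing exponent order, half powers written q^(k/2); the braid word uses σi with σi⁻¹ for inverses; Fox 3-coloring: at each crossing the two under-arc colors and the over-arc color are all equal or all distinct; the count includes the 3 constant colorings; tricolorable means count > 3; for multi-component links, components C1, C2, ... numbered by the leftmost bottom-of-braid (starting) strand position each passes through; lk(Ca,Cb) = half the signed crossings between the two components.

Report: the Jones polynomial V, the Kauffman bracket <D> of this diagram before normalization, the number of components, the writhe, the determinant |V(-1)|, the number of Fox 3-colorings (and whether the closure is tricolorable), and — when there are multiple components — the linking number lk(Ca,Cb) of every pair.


V = -q^-3 + q^-2 - q^-1 + 3 - q + q^2 - q^3
<D> = A^-9 - A^-5 + A^-1 - 3A^3 + A^7 - A^11 + A^15 (w = +1)
1 component over 9 crossings, w = +1
27 Fox colorings among 3^9, |V(-1)| = 9: tricolorable
why: V spans 6 powers of q: at least 6 crossings in any diagram


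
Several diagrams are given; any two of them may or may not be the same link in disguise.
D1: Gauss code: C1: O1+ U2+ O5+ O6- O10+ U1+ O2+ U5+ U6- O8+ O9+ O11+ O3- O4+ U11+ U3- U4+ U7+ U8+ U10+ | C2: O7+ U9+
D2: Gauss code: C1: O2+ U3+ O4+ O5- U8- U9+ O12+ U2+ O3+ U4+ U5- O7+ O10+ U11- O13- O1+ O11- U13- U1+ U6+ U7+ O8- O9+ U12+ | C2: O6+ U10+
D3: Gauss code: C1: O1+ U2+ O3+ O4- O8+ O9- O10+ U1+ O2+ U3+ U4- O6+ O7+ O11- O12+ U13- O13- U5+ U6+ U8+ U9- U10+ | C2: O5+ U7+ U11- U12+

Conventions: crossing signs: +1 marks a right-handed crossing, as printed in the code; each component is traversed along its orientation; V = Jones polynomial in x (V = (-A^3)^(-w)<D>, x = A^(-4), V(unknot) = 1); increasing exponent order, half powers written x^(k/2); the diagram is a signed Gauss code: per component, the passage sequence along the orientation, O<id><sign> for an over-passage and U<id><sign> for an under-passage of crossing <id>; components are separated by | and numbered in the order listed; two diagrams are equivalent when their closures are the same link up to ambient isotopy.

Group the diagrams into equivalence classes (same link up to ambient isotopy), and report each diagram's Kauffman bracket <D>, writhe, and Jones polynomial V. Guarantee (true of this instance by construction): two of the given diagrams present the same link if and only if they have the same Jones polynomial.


equivalence classes: {D1, D2, D3}
D1 (bracket -A^-5 + A^-1 - A^3 + 2A^7 + A^15; 11 crossings at w = +7): V = -x^(3/2) - 2x^(7/2) + x^(9/2) - x^(11/2) + x^(13/2)
V(D2) = -x^(3/2) - 2x^(7/2) + x^(9/2) - x^(11/2) + x^(13/2)  [13 crossings, <D> = -A^-11 + A^-7 - A^-3 + 2A + A^9, w = +5]
V(D3) = -x^(3/2) - 2x^(7/2) + x^(9/2) - x^(11/2) + x^(13/2)  (w +5, c 13, <D> = -A^-11 + A^-7 - A^-3 + 2A + A^9)
observation: all 3 diagrams share one V(x), hence one class


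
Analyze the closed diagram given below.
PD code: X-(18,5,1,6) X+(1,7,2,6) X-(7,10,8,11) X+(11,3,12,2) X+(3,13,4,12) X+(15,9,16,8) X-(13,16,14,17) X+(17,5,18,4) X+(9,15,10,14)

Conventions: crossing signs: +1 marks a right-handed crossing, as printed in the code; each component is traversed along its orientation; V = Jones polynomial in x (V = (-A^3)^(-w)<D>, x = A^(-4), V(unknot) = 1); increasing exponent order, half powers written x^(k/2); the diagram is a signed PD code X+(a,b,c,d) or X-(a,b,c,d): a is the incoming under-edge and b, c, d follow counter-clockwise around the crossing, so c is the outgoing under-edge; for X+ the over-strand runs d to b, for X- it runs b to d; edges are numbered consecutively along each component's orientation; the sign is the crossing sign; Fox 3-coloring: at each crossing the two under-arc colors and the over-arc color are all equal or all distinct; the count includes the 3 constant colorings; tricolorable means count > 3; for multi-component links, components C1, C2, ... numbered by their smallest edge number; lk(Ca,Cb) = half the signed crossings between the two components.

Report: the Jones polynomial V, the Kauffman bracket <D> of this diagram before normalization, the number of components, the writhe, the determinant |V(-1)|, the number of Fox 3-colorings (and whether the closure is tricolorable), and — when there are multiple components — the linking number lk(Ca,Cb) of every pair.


V(x) = x^-1 - 2 + 3x - 3x^2 + 4x^3 - 3x^4 + 2x^5 - x^6
bracket: A^-15 - 2A^-11 + 3A^-7 - 4A^-3 + 3A - 3A^5 + 2A^9 - A^13, w = +3
1 component, writhe +3, over 9 crossings
det 19, colorings 3 of 3^9 — not tricolorable
observation: w = +3 (over 9 crossings) is diagram-only; (-A^3)^(-3) removes it from V


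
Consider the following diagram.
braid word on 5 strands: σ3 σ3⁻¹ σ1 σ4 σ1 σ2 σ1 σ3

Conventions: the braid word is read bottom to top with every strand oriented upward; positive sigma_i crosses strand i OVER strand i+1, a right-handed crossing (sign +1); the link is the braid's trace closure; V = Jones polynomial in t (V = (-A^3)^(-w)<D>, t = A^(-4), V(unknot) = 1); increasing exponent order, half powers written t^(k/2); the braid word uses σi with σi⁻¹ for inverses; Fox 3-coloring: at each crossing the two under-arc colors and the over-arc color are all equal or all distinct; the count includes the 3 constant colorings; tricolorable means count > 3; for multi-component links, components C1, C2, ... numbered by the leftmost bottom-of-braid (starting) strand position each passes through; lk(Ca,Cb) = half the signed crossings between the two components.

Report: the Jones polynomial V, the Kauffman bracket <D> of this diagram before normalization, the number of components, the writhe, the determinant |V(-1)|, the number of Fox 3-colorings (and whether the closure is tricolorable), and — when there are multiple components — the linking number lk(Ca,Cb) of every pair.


Jones polynomial: V(t) = t + t^3 - t^4
<D> = -A^2 + A^6 + A^14; writhe +6
components 1, writhe +6 (8 crossings)
3-colorings: 9 of 3^8, det 3 — tricolorable
note: w = +6 shifts under R1 moves; the (-A^3)^(-6) factor cancels that in V


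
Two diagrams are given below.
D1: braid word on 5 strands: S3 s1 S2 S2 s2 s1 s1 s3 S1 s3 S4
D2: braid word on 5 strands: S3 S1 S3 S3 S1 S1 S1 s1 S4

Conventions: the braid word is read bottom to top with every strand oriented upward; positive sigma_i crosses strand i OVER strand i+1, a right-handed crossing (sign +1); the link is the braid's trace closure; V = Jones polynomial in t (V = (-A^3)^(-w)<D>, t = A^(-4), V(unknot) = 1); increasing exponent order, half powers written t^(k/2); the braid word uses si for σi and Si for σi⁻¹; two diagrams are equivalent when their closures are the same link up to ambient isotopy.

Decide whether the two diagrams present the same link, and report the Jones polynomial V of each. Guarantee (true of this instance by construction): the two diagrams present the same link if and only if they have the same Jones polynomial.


same link: no
V(D1) = -t^(1/2) - t^(5/2)  [11 crossings, <D> = A^-7 + A, w = +1]
V(D2) = -t^(-17/2) + t^(-15/2) + t^(-13/2) + t^(-11/2) - 2t^(-7/2) - t^(-5/2) - t^(-3/2)  (w -7, c 9, <D> = A^-15 + A^-11 + 2A^-7 - A - A^5 - A^9 + A^13)
note: 2 classes among 2 diagrams; unequal V(t) rules out equality


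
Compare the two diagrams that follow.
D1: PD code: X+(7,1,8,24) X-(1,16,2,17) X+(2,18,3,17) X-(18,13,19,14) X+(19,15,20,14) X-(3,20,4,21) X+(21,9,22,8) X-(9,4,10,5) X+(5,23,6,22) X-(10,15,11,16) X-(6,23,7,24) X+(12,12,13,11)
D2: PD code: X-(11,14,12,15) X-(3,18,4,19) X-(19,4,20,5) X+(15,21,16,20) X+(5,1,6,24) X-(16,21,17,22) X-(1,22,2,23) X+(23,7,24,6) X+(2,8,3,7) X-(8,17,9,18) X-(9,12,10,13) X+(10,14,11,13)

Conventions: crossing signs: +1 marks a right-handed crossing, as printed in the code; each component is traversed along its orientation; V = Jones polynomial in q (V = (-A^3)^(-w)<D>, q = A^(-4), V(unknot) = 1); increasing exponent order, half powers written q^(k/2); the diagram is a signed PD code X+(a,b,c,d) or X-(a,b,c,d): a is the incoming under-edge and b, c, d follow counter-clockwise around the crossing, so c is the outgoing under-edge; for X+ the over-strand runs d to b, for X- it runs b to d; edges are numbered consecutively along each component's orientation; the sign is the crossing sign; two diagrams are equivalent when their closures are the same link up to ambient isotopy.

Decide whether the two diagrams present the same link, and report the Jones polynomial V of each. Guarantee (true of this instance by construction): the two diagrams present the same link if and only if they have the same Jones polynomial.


same link: yes
V(D1) = q^-2 - q^-1 + 1 - q + q^2  [12 crossings, <D> = A^-8 - A^-4 + 1 - A^4 + A^8, w = 0]
V(D2) = q^-2 - q^-1 + 1 - q + q^2  [12 crossings, <D> = A^-14 - A^-10 + A^-6 - A^-2 + A^2, w = -2]
insight: Reidemeister moves carry D1 (12 crossings) to D2 (12)


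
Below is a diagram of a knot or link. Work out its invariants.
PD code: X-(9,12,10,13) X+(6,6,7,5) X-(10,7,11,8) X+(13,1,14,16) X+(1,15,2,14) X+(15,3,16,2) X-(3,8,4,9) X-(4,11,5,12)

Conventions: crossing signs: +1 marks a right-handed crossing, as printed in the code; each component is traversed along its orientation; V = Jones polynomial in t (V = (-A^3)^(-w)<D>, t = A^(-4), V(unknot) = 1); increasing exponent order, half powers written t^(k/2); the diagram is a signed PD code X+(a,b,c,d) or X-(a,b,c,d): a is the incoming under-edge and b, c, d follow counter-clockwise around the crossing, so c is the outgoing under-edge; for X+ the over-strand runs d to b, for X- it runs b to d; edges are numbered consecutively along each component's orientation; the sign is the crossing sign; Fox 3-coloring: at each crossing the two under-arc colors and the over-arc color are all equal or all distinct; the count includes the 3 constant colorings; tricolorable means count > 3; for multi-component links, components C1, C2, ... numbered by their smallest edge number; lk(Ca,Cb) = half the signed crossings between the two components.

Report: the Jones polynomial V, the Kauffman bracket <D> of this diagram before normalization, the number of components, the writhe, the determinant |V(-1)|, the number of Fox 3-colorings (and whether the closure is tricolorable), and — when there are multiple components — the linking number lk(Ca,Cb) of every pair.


V = -t^-3 + t^-2 - t^-1 + 3 - t + t^2 - t^3
<D> = -A^-12 + A^-8 - A^-4 + 3 - A^4 + A^8 - A^12 (w = 0)
1 component over 8 crossings, w = 0
27 Fox colorings among 3^8, |V(-1)| = 9: tricolorable
why: det 9 = |V(-1)|; divisible by 3, so tricolorable


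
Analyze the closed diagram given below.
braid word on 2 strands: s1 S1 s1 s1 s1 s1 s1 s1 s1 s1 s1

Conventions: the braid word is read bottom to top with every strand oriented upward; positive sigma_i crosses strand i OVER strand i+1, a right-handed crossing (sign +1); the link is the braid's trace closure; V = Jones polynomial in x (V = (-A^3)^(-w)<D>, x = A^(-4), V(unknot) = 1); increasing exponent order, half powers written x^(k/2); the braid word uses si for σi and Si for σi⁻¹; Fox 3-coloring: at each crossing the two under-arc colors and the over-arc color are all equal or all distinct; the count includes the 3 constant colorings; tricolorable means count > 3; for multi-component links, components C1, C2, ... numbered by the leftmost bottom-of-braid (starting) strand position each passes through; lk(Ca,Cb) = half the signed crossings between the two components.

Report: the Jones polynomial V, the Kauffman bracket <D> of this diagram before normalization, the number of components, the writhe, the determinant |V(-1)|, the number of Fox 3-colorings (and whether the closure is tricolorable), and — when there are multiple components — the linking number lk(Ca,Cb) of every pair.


V(x) = x^4 + x^6 - x^7 + x^8 - x^9 + x^10 - x^11 + x^12 - x^13
bracket: A^-25 - A^-21 + A^-17 - A^-13 + A^-9 - A^-5 + A^-1 - A^3 - A^11, w = +9
1 component, writhe +9, over 11 crossings
det 9, colorings 9 of 3^11 — tricolorable
observation: w = +9 shifts under R1 moves; the (-A^3)^(-9) factor cancels that in V


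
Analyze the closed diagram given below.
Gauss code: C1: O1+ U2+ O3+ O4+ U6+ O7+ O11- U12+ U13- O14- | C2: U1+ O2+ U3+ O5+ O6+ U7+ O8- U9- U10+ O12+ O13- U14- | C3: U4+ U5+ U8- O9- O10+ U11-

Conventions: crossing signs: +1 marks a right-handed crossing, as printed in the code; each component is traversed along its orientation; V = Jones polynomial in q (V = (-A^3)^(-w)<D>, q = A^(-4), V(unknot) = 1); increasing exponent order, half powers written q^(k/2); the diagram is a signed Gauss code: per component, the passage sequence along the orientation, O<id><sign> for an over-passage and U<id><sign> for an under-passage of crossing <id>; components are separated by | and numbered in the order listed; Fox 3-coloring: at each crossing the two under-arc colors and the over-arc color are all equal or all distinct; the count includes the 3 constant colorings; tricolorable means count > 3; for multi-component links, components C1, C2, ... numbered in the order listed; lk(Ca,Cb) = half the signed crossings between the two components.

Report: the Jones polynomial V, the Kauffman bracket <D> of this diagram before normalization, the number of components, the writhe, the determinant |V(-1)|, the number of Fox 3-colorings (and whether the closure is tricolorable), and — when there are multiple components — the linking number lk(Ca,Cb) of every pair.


Jones polynomial: V(q) = q + q^2 + q^3 + q^6
<D> = A^-12 + 1 + A^4 + A^8; writhe +4
components 3, writhe +4 (14 crossings)
linking number lk(C1,C2) = +2
lk(C1,C3): 0
lk(C2,C3) = 0
3-colorings: 9 of 3^14, det 0 — tricolorable
note: summing lk over 3 pairs gives +2


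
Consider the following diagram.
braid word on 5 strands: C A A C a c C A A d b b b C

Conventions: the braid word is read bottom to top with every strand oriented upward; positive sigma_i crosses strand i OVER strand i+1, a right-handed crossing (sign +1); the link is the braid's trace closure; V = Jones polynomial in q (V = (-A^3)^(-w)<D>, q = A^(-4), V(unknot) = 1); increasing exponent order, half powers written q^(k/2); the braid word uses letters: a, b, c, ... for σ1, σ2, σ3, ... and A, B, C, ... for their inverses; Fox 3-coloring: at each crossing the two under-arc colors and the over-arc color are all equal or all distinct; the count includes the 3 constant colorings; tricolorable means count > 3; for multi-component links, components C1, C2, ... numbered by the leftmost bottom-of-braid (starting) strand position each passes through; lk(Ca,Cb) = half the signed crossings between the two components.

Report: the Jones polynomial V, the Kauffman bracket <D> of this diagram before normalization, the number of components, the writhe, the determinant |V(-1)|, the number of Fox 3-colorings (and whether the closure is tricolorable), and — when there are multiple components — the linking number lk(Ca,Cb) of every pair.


Jones polynomial: V(q) = q^-7 - 2q^-6 + 2q^-5 - 5q^-4 + 5q^-3 - 3q^-2 + 5q^-1 - 2 + q - q^2
<D> = -A^-14 + A^-10 - 2A^-6 + 5A^-2 - 3A^2 + 5A^6 - 5A^10 + 2A^14 - 2A^18 + A^22; writhe -2
components 1, writhe -2 (14 crossings)
3-colorings: 81 of 3^14, det 27 — tricolorable
note: free reduction leaves σ3⁻¹ σ1⁻¹ σ1⁻¹ σ3⁻¹ σ1⁻¹ σ4 σ2 σ2 σ2 σ3⁻¹ of the original 14 letters


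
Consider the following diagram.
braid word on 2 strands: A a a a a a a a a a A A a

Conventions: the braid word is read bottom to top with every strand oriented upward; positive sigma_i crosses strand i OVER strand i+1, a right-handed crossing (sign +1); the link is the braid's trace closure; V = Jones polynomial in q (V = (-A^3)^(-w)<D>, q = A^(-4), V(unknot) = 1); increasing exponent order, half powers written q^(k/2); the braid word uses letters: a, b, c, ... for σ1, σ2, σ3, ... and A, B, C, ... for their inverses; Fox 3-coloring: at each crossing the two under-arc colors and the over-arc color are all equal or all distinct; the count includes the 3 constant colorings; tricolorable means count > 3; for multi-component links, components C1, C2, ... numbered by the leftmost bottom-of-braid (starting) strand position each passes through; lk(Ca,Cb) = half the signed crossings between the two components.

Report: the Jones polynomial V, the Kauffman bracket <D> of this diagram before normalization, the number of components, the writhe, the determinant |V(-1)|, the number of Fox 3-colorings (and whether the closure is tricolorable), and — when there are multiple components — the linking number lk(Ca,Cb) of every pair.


Jones polynomial: V(q) = q^3 + q^5 - q^6 + q^7 - q^8 + q^9 - q^10
<D> = A^-19 - A^-15 + A^-11 - A^-7 + A^-3 - A - A^9; writhe +7
components 1, writhe +7 (13 crossings)
3-colorings: 3 of 3^13, det 7 — not tricolorable
note: w = +7 (over 13 crossings) is diagram-only; (-A^3)^(-7) removes it from V


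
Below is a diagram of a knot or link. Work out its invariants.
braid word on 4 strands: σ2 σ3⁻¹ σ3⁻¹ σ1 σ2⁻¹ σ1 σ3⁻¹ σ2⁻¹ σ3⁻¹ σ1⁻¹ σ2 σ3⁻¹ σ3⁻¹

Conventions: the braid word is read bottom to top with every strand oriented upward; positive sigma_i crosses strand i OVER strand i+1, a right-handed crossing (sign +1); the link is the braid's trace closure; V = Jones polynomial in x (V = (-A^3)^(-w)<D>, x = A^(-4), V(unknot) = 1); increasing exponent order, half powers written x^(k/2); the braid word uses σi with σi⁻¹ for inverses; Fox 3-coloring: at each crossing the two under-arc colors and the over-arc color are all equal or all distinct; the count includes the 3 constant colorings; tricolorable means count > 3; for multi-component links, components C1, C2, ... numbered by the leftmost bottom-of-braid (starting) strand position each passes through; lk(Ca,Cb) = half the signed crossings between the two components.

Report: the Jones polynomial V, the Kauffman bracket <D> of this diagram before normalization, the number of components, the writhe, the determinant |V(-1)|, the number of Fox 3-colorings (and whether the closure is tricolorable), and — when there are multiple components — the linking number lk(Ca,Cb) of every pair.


Jones polynomial: V(x) = -x^-9 + 3x^-8 - 5x^-7 + 7x^-6 - 9x^-5 + 9x^-4 - 8x^-3 + 7x^-2 - 4x^-1 + 3 - x
<D> = A^-19 - 3A^-15 + 4A^-11 - 7A^-7 + 8A^-3 - 9A + 9A^5 - 7A^9 + 5A^13 - 3A^17 + A^21; writhe -5
components 1, writhe -5 (13 crossings)
3-colorings: 9 of 3^13, det 57 — tricolorable
note: the span of V is 10, forcing >= 10 crossings in any diagram


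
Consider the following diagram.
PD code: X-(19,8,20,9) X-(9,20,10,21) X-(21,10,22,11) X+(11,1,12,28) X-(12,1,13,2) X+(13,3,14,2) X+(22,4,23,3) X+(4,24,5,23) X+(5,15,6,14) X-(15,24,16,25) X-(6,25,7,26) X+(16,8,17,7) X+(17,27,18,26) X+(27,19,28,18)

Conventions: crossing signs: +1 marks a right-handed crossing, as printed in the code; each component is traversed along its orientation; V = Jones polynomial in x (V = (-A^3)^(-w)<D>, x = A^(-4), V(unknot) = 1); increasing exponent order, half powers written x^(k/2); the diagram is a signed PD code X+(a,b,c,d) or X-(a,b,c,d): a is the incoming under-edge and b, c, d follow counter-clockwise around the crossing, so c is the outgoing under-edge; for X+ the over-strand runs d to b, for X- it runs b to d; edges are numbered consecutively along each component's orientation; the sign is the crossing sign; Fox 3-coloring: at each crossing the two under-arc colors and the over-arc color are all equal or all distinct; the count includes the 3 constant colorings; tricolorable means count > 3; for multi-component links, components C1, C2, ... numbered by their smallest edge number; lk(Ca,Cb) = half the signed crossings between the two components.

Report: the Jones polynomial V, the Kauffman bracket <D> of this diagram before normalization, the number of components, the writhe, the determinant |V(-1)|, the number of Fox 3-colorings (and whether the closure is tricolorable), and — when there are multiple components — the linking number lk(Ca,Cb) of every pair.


Jones polynomial: V(x) = x^-2 - 2x^-1 + 3 - 3x + 4x^2 - 3x^3 + 2x^4 - 2x^5 + x^6
<D> = A^-18 - 2A^-14 + 2A^-10 - 3A^-6 + 4A^-2 - 3A^2 + 3A^6 - 2A^10 + A^14; writhe +2
components 1, writhe +2 (14 crossings)
3-colorings: 9 of 3^14, det 21 — tricolorable
note: the span of V is 8, forcing >= 8 crossings in any diagram


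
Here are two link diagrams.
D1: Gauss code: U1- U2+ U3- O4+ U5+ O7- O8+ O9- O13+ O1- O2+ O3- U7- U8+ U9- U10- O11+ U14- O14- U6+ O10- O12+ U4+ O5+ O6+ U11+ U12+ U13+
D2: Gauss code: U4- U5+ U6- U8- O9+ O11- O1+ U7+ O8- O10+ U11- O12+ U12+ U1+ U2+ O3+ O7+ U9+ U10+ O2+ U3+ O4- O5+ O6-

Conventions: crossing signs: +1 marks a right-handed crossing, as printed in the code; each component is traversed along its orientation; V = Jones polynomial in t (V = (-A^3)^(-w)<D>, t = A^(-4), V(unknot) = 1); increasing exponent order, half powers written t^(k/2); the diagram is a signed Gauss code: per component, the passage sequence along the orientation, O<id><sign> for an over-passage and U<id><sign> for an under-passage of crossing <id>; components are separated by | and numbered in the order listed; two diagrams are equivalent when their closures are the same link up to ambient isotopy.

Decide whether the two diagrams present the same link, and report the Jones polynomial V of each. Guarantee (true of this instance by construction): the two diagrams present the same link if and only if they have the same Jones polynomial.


same link: yes
V(D1) = t - t^2 + 2t^3 - t^4 + t^5 - t^6  [14 crossings, <D> = -A^-18 + A^-14 - A^-10 + 2A^-6 - A^-2 + A^2, w = +2]
D2 (bracket -A^-12 + A^-8 - A^-4 + 2 - A^4 + A^8; 12 crossings at w = +4): V = t - t^2 + 2t^3 - t^4 + t^5 - t^6
note: Reidemeister moves carry D1 (14 crossings) to D2 (12)


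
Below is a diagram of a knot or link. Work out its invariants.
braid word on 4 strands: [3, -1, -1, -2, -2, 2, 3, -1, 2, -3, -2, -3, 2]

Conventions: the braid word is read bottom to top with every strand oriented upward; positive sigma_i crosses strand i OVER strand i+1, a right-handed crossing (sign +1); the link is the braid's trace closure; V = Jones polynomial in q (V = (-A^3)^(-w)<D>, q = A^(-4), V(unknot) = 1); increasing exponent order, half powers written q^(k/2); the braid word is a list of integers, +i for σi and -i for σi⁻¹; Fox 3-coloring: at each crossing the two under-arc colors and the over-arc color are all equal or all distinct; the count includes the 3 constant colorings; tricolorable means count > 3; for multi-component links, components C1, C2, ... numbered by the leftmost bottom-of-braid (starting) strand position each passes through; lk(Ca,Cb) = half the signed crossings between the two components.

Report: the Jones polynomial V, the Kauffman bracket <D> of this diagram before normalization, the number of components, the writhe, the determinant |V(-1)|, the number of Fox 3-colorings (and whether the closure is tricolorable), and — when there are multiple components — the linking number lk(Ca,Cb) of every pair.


V(q) = -q^-4 + q^-3 + q^-1
bracket: -A^-5 - A^3 + A^7, w = -3
1 component, writhe -3, over 13 crossings
det 3, colorings 9 of 3^13 — tricolorable
observation: the span of V is 3, forcing >= 3 crossings in any diagram


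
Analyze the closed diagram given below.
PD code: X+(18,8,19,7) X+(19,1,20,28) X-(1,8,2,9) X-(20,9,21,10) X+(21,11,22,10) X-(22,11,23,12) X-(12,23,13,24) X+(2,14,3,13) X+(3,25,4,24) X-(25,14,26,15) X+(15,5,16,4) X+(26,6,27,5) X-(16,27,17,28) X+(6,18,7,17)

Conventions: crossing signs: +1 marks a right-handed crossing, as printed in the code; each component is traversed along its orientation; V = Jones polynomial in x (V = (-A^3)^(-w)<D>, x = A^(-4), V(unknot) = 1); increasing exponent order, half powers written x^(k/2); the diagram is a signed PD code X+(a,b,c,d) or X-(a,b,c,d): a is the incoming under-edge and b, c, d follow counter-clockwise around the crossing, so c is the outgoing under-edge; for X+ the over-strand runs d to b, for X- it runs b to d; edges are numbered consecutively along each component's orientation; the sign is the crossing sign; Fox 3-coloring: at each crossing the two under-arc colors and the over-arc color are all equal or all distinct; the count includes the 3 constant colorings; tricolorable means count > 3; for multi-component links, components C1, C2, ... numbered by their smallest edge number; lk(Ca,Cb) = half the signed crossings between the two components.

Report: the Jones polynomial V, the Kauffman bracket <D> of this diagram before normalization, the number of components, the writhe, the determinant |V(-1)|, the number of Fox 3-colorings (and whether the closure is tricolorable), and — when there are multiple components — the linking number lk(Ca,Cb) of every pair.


V = x^-2 - 2x^-1 + 3 - 3x + 4x^2 - 3x^3 + 2x^4 - 2x^5 + x^6
<D> = A^-18 - 2A^-14 + 2A^-10 - 3A^-6 + 4A^-2 - 3A^2 + 3A^6 - 2A^10 + A^14 (w = +2)
1 component over 14 crossings, w = +2
9 Fox colorings among 3^14, |V(-1)| = 21: tricolorable
why: |V(-1)| = 21: so tricolorable, since 3 divides 21


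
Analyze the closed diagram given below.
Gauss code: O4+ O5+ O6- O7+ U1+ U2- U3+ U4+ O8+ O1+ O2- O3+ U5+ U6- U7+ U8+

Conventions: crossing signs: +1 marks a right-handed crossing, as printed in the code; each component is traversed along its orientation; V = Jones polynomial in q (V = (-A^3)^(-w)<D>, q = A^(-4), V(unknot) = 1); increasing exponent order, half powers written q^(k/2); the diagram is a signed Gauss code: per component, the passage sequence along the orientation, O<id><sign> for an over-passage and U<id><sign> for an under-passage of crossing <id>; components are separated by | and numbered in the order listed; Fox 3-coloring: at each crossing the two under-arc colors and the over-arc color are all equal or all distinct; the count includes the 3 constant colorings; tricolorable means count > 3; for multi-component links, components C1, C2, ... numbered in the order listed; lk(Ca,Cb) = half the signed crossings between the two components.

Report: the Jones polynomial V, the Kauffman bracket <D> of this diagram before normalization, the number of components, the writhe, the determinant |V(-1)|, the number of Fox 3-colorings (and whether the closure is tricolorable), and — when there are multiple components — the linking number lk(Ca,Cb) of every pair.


Jones polynomial: V(q) = q + q^3 - q^4
<D> = -A^-4 + 1 + A^8; writhe +4
components 1, writhe +4 (8 crossings)
3-colorings: 9 of 3^8, det 3 — tricolorable
note: det 3 = |V(-1)|; divisible by 3, so tricolorable
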